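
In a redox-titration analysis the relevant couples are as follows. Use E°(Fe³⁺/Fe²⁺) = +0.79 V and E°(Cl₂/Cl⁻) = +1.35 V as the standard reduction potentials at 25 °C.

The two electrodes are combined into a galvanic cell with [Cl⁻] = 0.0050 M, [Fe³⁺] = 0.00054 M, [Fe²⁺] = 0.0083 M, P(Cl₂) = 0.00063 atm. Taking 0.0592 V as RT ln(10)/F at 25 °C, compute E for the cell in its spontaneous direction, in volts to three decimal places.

+0.672 V

Cl₂/Cl⁻ is the cathode (higher E°), Fe³⁺/Fe²⁺ the anode: E°cell = +1.35 − (+0.79) = +0.56 V, n = 2.
Overall: Cl₂(g) + 2 Fe²⁺(aq) → 2 Cl⁻(aq) + 2 Fe³⁺(aq)
Q = [Cl⁻]^2·[Fe³⁺]^2 / (P(Cl₂)·[Fe²⁺]^2); log Q = -3.775.
E = E° − (0.0592/n) log Q = +0.56 − (0.0592/2)(-3.775) = +0.672 V.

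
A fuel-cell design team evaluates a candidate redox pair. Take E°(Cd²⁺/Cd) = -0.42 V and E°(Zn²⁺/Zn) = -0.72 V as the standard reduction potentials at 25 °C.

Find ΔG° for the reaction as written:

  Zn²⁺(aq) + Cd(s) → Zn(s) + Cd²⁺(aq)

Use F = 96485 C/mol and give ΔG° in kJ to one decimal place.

+57.9 kJ

As written, Zn²⁺/Zn is reduced (cathode) and Cd²⁺/Cd is oxidised (anode), so E°cell = (-0.72) − (-0.42) = -0.30 V.
Balancing electrons gives n = 2.
ΔG° = −nFE° = −(2)(96485)(-0.30) = 57,891 J = +57.9 kJ.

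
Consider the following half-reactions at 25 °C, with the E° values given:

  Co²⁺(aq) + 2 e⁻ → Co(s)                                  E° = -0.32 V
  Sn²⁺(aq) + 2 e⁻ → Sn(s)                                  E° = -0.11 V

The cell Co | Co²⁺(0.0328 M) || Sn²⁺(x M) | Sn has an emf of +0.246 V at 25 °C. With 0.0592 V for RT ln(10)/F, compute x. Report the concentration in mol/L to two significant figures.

Sn²⁺/Sn is the cathode, Co²⁺/Co the anode: E°cell = +0.21 V, n = 2.
Overall reaction: Sn²⁺(aq) + Co(s) → Sn(s) + Co²⁺(aq); Q = [Co²⁺]^1/[Sn²⁺]^1.
From E = E° − (0.0592/n) log Q: log Q = (E° − E)·n/0.0592 = (+0.21 − (+0.246))·2/0.0592 = -1.2162.
So 1·log[Sn²⁺] = 1·log(0.0328) − log Q = -1.4841 − (-1.2162) = -0.2679; [Sn²⁺] = 10^(-0.2679) ≈ 0.54 M.

0.54 M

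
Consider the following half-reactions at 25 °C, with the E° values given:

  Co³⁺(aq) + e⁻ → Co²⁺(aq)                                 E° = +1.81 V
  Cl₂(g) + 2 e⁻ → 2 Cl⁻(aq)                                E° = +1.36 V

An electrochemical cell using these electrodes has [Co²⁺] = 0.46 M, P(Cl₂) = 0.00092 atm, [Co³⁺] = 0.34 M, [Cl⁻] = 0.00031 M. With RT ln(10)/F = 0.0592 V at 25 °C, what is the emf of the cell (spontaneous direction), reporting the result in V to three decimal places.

Co³⁺/Co²⁺ is the cathode (higher E°), Cl₂/Cl⁻ the anode: E°cell = +1.81 − (+1.36) = +0.45 V, n = 2.
Overall: 2 Co³⁺(aq) + 2 Cl⁻(aq) → 2 Co²⁺(aq) + Cl₂(g)
Q = [Co²⁺]^2·P(Cl₂) / ([Co³⁺]^2·[Cl⁻]^2); log Q = 4.244.
E = E° − (0.0592/n) log Q = +0.45 − (0.0592/2)(4.244) = +0.324 V.

+0.324 V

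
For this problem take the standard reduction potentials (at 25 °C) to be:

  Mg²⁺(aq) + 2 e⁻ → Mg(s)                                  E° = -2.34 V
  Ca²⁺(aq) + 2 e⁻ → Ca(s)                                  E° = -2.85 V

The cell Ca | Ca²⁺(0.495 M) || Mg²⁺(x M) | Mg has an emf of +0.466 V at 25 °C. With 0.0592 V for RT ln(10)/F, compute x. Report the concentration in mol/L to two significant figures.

Mg²⁺/Mg is the cathode, Ca²⁺/Ca the anode: E°cell = +0.51 V, n = 2.
Overall reaction: Mg²⁺(aq) + Ca(s) → Mg(s) + Ca²⁺(aq); Q = [Ca²⁺]^1/[Mg²⁺]^1.
From E = E° − (0.0592/n) log Q: log Q = (E° − E)·n/0.0592 = (+0.51 − (+0.466))·2/0.0592 = 1.4865.
So 1·log[Mg²⁺] = 1·log(0.495) − log Q = -0.3054 − (1.4865) = -1.7919; [Mg²⁺] = 10^(-1.7919) ≈ 0.016 M.

0.016 M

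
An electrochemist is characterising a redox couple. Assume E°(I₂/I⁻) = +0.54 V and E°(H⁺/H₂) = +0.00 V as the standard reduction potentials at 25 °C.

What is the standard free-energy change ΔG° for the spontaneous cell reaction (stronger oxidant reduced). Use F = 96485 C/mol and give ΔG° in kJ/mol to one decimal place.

-104.2 kJ/mol

I₂/I⁻ (E° = +0.54 V) is the cathode; H⁺/H₂ (E° = +0.00 V) is the anode, so E°cell = +0.54 V.
Balancing electrons gives n = 2 (lcm of 2 and 2).
ΔG° = −nFE° = −(2)(96485)(+0.54) = -104,204 J = -104.2 kJ/mol.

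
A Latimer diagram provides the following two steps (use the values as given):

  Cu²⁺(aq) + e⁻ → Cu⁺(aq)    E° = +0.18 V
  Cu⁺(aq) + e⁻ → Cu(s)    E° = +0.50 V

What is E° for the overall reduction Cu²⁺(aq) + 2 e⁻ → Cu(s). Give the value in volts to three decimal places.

Adding the free-energy changes (−nFE°) of the two steps gives −n₃FE°₃ = −n₁FE°₁ − n₂FE°₂.
E°₃ = (1×+0.18 + 1×+0.50) / 2 = (+0.680) / 2 = +0.340 V.

+0.340 V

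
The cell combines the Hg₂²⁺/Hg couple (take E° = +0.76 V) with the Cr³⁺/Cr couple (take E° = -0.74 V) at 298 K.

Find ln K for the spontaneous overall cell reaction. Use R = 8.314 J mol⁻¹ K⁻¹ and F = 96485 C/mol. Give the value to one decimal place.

350.5

Cathode: Hg₂²⁺/Hg; anode: Cr³⁺/Cr. E°cell = (+0.76) − (-0.74) = +1.50 V, with n = 6.
ΔG° = −nFE° = −RT ln K, so ln K = nFE°/(RT) = (6)(96485)(+1.50) / ((8.314)(298)) = 350.490.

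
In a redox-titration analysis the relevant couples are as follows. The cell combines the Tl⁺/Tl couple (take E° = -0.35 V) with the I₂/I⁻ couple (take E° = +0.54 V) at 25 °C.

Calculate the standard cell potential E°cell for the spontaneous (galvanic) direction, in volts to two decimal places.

+0.89 V

The I₂/I⁻ couple has the higher reduction potential, so it is the cathode; Tl⁺/Tl is oxidised at the anode.
E°cell = E°(cathode) − E°(anode) = (+0.54) − (-0.35) = +0.89 V.
Since E°cell > 0, the reaction is spontaneous under standard conditions.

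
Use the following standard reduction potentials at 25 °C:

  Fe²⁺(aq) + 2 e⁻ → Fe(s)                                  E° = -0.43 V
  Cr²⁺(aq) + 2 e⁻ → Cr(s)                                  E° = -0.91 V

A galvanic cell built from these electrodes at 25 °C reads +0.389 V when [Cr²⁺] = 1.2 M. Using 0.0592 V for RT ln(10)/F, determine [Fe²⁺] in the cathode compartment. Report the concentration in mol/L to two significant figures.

Fe²⁺/Fe is the cathode, Cr²⁺/Cr the anode: E°cell = +0.48 V, n = 2.
Overall reaction: Fe²⁺(aq) + Cr(s) → Fe(s) + Cr²⁺(aq); Q = [Cr²⁺]^1/[Fe²⁺]^1.
From E = E° − (0.0592/n) log Q: log Q = (E° − E)·n/0.0592 = (+0.48 − (+0.389))·2/0.0592 = 3.0743.
So 1·log[Fe²⁺] = 1·log(1.2) − log Q = 0.0792 − (3.0743) = -2.9951; [Fe²⁺] = 10^(-2.9951) ≈ 0.0010 M.

0.0010 M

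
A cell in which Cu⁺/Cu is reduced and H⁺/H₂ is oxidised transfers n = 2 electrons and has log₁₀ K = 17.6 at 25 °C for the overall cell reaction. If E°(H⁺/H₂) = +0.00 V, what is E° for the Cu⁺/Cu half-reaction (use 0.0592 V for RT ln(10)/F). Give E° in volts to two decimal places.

+0.52 V

E°cell = (0.0592/n)·log K = (0.0592/2)(17.6) = +0.521 V.
Since Cu⁺/Cu is the cathode and H⁺/H₂ the anode, E°cell = E°(Cu⁺/Cu) − E°(H⁺/H₂).
So E°(Cu⁺/Cu) = E°cell + E°(H⁺/H₂) = +0.521 + (+0.00) = +0.52 V.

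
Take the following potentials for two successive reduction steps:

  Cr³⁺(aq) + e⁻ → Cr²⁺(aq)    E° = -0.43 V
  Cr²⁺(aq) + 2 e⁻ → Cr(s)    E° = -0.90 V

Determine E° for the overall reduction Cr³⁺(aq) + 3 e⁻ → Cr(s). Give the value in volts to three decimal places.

Adding the free-energy changes (−nFE°) of the two steps gives −n₃FE°₃ = −n₁FE°₁ − n₂FE°₂.
E°₃ = (1×-0.43 + 2×-0.90) / 3 = (-2.230) / 3 = -0.743 V.

-0.743 V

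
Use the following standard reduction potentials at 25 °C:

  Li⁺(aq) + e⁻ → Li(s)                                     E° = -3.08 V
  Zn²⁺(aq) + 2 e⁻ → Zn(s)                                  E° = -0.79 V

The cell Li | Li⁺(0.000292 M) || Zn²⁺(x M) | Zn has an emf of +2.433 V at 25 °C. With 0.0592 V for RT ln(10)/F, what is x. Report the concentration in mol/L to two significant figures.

0.0058 M

Zn²⁺/Zn is the cathode, Li⁺/Li the anode: E°cell = +2.29 V, n = 2.
Overall reaction: Zn²⁺(aq) + 2 Li(s) → Zn(s) + 2 Li⁺(aq); Q = [Li⁺]^2/[Zn²⁺]^1.
From E = E° − (0.0592/n) log Q: log Q = (E° − E)·n/0.0592 = (+2.29 − (+2.433))·2/0.0592 = -4.8311.
So 1·log[Zn²⁺] = 2·log(0.000292) − log Q = -7.0692 − (-4.8311) = -2.2381; [Zn²⁺] = 10^(-2.2381) ≈ 0.0058 M.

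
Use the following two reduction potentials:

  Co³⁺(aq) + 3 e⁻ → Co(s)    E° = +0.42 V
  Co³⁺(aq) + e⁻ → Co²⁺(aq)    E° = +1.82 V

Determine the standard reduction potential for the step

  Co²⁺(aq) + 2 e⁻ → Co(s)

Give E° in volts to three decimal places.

-0.280 V

Sequential free energies add, so n₃E°₃ = n₁E°₁ + n₂E°₂.
With n₃ = 3, and the known step contributing 1×(+1.82) V, the unknown satisfies 2·E° = 3×(+0.42) − 1×(+1.82) = -0.560.
E° = -0.560 / 2 = -0.280 V.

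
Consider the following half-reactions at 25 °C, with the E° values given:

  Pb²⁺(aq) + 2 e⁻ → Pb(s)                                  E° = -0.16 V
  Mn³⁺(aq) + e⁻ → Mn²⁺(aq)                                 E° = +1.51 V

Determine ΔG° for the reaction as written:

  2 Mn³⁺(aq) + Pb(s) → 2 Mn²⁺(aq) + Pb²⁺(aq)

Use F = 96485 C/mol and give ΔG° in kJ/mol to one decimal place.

-322.3 kJ/mol

As written, Mn³⁺/Mn²⁺ is reduced (cathode) and Pb²⁺/Pb is oxidised (anode), so E°cell = (+1.51) − (-0.16) = +1.67 V.
Balancing electrons gives n = 2.
ΔG° = −nFE° = −(2)(96485)(+1.67) = -322,260 J = -322.3 kJ/mol.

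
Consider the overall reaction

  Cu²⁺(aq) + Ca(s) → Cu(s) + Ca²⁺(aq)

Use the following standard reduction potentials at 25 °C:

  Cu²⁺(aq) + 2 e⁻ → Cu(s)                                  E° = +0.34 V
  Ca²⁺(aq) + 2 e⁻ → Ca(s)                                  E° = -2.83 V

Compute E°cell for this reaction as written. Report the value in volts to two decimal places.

The Cu²⁺/Cu couple has the higher reduction potential, so it is the cathode; Ca²⁺/Ca is oxidised at the anode.
E°cell = E°(cathode) − E°(anode) = (+0.34) − (-2.83) = +3.17 V.

+3.17 V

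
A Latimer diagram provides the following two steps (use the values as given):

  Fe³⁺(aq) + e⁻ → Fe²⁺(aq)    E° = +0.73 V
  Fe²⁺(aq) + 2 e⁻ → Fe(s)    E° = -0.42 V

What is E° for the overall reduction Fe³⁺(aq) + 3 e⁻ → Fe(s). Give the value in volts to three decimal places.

-0.037 V

Standard free energies of sequential steps add: ΔG°₃ = ΔG°₁ + ΔG°₂, so n₃E°₃ = n₁E°₁ + n₂E°₂.
E°₃ = (1×+0.73 + 2×-0.42) / 3 = (-0.110) / 3 = -0.037 V.
Simply averaging or adding the two E° values would be wrong; the electron-weighted sum is required.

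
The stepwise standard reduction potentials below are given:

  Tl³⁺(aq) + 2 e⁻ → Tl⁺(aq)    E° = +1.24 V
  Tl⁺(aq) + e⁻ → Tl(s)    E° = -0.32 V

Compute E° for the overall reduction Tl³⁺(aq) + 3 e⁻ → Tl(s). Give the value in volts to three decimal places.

Adding the free-energy changes (−nFE°) of the two steps gives −n₃FE°₃ = −n₁FE°₁ − n₂FE°₂.
E°₃ = (2×+1.24 + 1×-0.32) / 3 = (+2.160) / 3 = +0.720 V.
Simply averaging or adding the two E° values would be wrong; the electron-weighted sum is required.

+0.720 V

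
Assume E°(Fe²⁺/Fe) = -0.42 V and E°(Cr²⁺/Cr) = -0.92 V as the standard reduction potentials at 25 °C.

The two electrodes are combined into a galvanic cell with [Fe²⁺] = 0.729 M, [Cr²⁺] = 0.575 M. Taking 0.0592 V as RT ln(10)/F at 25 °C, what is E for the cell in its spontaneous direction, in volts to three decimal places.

Fe²⁺/Fe is the cathode (higher E°), Cr²⁺/Cr the anode: E°cell = -0.42 − (-0.92) = +0.50 V, n = 2.
Overall: Fe²⁺(aq) + Cr(s) → Fe(s) + Cr²⁺(aq)
Q = [Cr²⁺] / ([Fe²⁺]); log Q = -0.103.
E = E° − (0.0592/n) log Q = +0.50 − (0.0592/2)(-0.103) = +0.503 V.

+0.503 V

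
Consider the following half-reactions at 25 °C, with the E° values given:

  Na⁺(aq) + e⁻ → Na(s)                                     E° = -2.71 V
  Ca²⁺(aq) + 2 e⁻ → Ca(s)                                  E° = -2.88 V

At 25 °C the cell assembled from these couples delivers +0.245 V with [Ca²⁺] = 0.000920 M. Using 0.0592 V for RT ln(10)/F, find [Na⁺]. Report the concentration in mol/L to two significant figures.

Na⁺/Na is the cathode, Ca²⁺/Ca the anode: E°cell = +0.17 V, n = 2.
Overall reaction: 2 Na⁺(aq) + Ca(s) → 2 Na(s) + Ca²⁺(aq); Q = [Ca²⁺]^1/[Na⁺]^2.
From E = E° − (0.0592/n) log Q: log Q = (E° − E)·n/0.0592 = (+0.17 − (+0.245))·2/0.0592 = -2.5338.
So 2·log[Na⁺] = 1·log(0.00092) − log Q = -3.0362 − (-2.5338) = -0.5024; log[Na⁺] = -0.5024 / 2 = -0.2512; [Na⁺] = 10^(-0.2512) ≈ 0.56 M.

0.56 M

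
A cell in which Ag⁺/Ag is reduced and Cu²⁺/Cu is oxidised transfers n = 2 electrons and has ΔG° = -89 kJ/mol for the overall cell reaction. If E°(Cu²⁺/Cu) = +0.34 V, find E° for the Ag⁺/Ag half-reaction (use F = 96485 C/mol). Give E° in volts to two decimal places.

E°cell = −ΔG°/(nF) = −(-89×10³)/((2)(96485)) = +0.461 V.
Since Ag⁺/Ag is the cathode and Cu²⁺/Cu the anode, E°cell = E°(Ag⁺/Ag) − E°(Cu²⁺/Cu).
So E°(Ag⁺/Ag) = E°cell + E°(Cu²⁺/Cu) = +0.461 + (+0.34) = +0.80 V.

+0.80 V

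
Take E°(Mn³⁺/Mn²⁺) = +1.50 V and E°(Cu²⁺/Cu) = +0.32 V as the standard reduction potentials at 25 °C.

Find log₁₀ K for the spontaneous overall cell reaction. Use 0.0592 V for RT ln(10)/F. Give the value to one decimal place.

39.9

Cathode: Mn³⁺/Mn²⁺; anode: Cu²⁺/Cu. E°cell = +1.18 V, n = 2.
log K = nE°cell / 0.0592 = (2)(+1.18) / 0.0592 = 39.9.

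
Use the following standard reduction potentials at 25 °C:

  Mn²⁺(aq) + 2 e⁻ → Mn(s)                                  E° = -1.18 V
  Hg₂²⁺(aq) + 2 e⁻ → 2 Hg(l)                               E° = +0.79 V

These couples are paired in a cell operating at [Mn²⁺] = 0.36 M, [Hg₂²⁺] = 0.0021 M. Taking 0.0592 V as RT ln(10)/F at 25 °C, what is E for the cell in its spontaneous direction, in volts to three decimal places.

Hg₂²⁺/Hg is the cathode (higher E°), Mn²⁺/Mn the anode: E°cell = +0.79 − (-1.18) = +1.97 V, n = 2.
Overall: Hg₂²⁺(aq) + Mn(s) → 2 Hg(l) + Mn²⁺(aq)
Q = [Mn²⁺] / ([Hg₂²⁺]); log Q = 2.234.
E = E° − (0.0592/n) log Q = +1.97 − (0.0592/2)(2.234) = +1.904 V.

+1.904 V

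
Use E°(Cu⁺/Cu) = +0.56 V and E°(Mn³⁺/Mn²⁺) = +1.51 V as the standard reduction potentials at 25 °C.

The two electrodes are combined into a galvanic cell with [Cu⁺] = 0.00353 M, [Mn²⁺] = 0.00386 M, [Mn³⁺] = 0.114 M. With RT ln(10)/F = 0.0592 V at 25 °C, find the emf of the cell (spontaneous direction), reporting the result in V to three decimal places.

+1.182 V

Mn³⁺/Mn²⁺ is the cathode (higher E°), Cu⁺/Cu the anode: E°cell = +1.51 − (+0.56) = +0.95 V, n = 1.
Overall: Mn³⁺(aq) + Cu(s) → Mn²⁺(aq) + Cu⁺(aq)
Q = [Mn²⁺]·[Cu⁺] / ([Mn³⁺]); log Q = -3.923.
E = E° − (0.0592/n) log Q = +0.95 − (0.0592/1)(-3.923) = +1.182 V.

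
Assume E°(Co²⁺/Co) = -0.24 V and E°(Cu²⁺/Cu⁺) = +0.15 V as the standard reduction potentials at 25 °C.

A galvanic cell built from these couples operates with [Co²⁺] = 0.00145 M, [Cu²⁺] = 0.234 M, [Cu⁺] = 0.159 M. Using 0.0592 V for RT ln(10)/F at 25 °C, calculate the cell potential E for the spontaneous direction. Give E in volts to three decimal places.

+0.484 V

Cu²⁺/Cu⁺ is the cathode (higher E°), Co²⁺/Co the anode: E°cell = +0.15 − (-0.24) = +0.39 V, n = 2.
Overall: 2 Cu²⁺(aq) + Co(s) → 2 Cu⁺(aq) + Co²⁺(aq)
Q = [Cu⁺]^2·[Co²⁺] / ([Cu²⁺]^2); log Q = -3.174.
E = E° − (0.0592/n) log Q = +0.39 − (0.0592/2)(-3.174) = +0.484 V.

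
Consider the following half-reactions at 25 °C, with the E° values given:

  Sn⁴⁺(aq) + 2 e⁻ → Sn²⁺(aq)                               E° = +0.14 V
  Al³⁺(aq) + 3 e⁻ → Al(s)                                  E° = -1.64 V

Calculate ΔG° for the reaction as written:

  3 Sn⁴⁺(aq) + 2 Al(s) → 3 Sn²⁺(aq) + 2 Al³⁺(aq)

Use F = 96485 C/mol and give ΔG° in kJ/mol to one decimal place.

As written, Sn⁴⁺/Sn²⁺ is reduced (cathode) and Al³⁺/Al is oxidised (anode), so E°cell = (+0.14) − (-1.64) = +1.78 V.
Balancing electrons gives n = 6.
ΔG° = −nFE° = −(6)(96485)(+1.78) = -1,030,460 J = -1030.5 kJ/mol.

-1030.5 kJ/mol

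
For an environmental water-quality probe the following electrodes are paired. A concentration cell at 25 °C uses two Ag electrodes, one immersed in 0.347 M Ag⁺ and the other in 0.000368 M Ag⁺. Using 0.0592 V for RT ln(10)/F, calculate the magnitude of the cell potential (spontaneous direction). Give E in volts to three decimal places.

For a concentration cell E°cell = 0. The 0.347 M side is the cathode (reduction is favoured where [Ag⁺] is higher).
With n = 1, E = −(0.0592/1) log([Ag⁺]ₐₙ/[Ag⁺]꜀ₐₜ) = −(0.0592/1) log(0.000368/0.347) = −(0.0592/1)(-2.974) = +0.176 V.

+0.176 V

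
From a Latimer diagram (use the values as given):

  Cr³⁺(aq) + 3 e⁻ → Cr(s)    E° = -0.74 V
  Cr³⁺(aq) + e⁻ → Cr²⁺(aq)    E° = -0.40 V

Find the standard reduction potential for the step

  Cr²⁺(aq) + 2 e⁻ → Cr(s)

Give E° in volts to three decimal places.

Sequential free energies add, so n₃E°₃ = n₁E°₁ + n₂E°₂.
With n₃ = 3, and the known step contributing 1×(-0.40) V, the unknown satisfies 2·E° = 3×(-0.74) − 1×(-0.40) = -1.820.
E° = -1.820 / 2 = -0.910 V.

-0.910 V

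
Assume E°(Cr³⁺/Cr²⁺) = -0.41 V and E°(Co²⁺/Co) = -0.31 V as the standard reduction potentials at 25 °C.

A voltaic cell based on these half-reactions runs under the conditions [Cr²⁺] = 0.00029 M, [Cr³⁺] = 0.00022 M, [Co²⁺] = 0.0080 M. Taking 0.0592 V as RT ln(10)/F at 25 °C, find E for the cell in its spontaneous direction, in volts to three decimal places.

+0.045 V

Co²⁺/Co is the cathode (higher E°), Cr³⁺/Cr²⁺ the anode: E°cell = -0.31 − (-0.41) = +0.10 V, n = 2.
Overall: Co²⁺(aq) + 2 Cr²⁺(aq) → Co(s) + 2 Cr³⁺(aq)
Q = [Cr³⁺]^2 / ([Co²⁺]·[Cr²⁺]^2); log Q = 1.857.
E = E° − (0.0592/n) log Q = +0.10 − (0.0592/2)(1.857) = +0.045 V.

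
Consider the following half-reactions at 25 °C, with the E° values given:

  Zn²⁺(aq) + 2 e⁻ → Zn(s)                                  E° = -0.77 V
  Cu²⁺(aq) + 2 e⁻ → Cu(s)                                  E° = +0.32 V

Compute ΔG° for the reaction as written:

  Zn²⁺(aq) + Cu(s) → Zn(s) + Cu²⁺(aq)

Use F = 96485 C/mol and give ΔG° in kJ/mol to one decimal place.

As written, Zn²⁺/Zn is reduced (cathode) and Cu²⁺/Cu is oxidised (anode), so E°cell = (-0.77) − (+0.32) = -1.09 V.
Balancing electrons gives n = 2.
ΔG° = −nFE° = −(2)(96485)(-1.09) = 210,337 J = +210.3 kJ/mol.

+210.3 kJ/mol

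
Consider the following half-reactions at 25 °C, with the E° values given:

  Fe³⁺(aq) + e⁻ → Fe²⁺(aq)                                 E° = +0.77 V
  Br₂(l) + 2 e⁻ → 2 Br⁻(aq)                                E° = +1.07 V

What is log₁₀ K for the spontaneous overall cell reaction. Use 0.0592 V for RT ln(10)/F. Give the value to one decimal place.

Cathode: Br₂/Br⁻; anode: Fe³⁺/Fe²⁺. E°cell = +0.30 V, n = 2.
log K = nE°cell / 0.0592 = (2)(+0.30) / 0.0592 = 10.1.

10.1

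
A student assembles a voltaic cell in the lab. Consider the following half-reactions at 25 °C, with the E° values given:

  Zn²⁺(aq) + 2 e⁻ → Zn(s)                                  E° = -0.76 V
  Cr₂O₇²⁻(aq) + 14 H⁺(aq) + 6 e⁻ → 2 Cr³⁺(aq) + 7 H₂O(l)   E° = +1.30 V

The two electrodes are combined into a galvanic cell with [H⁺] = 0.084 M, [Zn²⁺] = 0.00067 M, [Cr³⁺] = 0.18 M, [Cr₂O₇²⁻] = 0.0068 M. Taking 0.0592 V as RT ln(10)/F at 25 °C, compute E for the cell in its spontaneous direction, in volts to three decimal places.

Cr₂O₇²⁻/Cr³⁺ is the cathode (higher E°), Zn²⁺/Zn the anode: E°cell = +1.30 − (-0.76) = +2.06 V, n = 6.
Overall: Cr₂O₇²⁻(aq) + 14 H⁺(aq) + 3 Zn(s) → 2 Cr³⁺(aq) + 7 H₂O(l) + 3 Zn²⁺(aq)
Q = [Cr³⁺]^2·[Zn²⁺]^3 / ([Cr₂O₇²⁻]·[H⁺]^14); log Q = 6.216.
E = E° − (0.0592/n) log Q = +2.06 − (0.0592/6)(6.216) = +1.999 V.

+1.999 V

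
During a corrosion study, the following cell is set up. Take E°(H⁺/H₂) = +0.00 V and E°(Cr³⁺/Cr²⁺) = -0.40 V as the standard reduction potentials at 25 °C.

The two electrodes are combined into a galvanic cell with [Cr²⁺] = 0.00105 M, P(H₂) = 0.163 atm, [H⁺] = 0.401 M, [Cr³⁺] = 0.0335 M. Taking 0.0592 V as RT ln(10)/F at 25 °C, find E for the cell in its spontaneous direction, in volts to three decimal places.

+0.311 V

H⁺/H₂ is the cathode (higher E°), Cr³⁺/Cr²⁺ the anode: E°cell = +0.00 − (-0.40) = +0.40 V, n = 2.
Overall: 2 H⁺(aq) + 2 Cr²⁺(aq) → H₂(g) + 2 Cr³⁺(aq)
Q = P(H₂)·[Cr³⁺]^2 / ([H⁺]^2·[Cr²⁺]^2); log Q = 3.014.
E = E° − (0.0592/n) log Q = +0.40 − (0.0592/2)(3.014) = +0.311 V.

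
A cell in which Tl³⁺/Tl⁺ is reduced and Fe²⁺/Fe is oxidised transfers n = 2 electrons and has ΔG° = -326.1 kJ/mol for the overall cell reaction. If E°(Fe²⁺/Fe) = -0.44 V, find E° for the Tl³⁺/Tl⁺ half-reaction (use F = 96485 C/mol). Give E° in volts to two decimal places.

+1.25 V

E°cell = −ΔG°/(nF) = −(-326.1×10³)/((2)(96485)) = +1.690 V.
Since Tl³⁺/Tl⁺ is the cathode and Fe²⁺/Fe the anode, E°cell = E°(Tl³⁺/Tl⁺) − E°(Fe²⁺/Fe).
So E°(Tl³⁺/Tl⁺) = E°cell + E°(Fe²⁺/Fe) = +1.690 + (-0.44) = +1.25 V.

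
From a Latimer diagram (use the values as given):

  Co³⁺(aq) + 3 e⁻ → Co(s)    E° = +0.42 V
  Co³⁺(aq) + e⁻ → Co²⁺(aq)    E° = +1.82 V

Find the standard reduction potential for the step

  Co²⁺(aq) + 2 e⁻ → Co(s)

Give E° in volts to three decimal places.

Sequential free energies add, so n₃E°₃ = n₁E°₁ + n₂E°₂.
With n₃ = 3, and the known step contributing 1×(+1.82) V, the unknown satisfies 2·E° = 3×(+0.42) − 1×(+1.82) = -0.560.
E° = -0.560 / 2 = -0.280 V.

-0.280 V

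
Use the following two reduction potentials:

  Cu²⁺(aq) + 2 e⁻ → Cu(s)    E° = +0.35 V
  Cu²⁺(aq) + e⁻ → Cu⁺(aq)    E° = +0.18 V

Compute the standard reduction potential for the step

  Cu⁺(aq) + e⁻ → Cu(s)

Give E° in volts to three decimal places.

Sequential free energies add, so n₃E°₃ = n₁E°₁ + n₂E°₂.
With n₃ = 2, and the known step contributing 1×(+0.18) V, the unknown satisfies 1·E° = 2×(+0.35) − 1×(+0.18) = +0.520.
E° = +0.520 / 1 = +0.520 V.

+0.520 V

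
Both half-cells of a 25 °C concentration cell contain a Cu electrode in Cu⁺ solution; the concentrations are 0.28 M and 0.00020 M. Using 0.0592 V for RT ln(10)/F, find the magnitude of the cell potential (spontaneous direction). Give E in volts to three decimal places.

For a concentration cell E°cell = 0. The 0.28 M side is the cathode (reduction is favoured where [Cu⁺] is higher).
With n = 1, E = −(0.0592/1) log([Cu⁺]ₐₙ/[Cu⁺]꜀ₐₜ) = −(0.0592/1) log(0.0002/0.28) = −(0.0592/1)(-3.146) = +0.186 V.

+0.186 V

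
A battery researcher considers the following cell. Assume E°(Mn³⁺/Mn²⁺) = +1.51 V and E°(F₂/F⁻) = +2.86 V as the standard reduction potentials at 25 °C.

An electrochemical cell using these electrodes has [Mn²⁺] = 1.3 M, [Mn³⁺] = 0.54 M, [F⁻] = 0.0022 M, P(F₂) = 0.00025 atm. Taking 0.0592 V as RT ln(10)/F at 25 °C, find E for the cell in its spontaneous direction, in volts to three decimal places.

+1.423 V

F₂/F⁻ is the cathode (higher E°), Mn³⁺/Mn²⁺ the anode: E°cell = +2.86 − (+1.51) = +1.35 V, n = 2.
Overall: F₂(g) + 2 Mn²⁺(aq) → 2 F⁻(aq) + 2 Mn³⁺(aq)
Q = [F⁻]^2·[Mn³⁺]^2 / (P(F₂)·[Mn²⁺]^2); log Q = -2.476.
E = E° − (0.0592/n) log Q = +1.35 − (0.0592/2)(-2.476) = +1.423 V.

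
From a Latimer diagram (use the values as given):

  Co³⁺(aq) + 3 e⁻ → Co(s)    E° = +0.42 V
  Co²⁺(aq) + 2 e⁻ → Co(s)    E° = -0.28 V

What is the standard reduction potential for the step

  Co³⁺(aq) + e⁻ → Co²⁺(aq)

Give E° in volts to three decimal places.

+1.820 V

Sequential free energies add, so n₃E°₃ = n₁E°₁ + n₂E°₂.
With n₃ = 3, and the known step contributing 2×(-0.28) V, the unknown satisfies 1·E° = 3×(+0.42) − 2×(-0.28) = +1.820.
E° = +1.820 / 1 = +1.820 V.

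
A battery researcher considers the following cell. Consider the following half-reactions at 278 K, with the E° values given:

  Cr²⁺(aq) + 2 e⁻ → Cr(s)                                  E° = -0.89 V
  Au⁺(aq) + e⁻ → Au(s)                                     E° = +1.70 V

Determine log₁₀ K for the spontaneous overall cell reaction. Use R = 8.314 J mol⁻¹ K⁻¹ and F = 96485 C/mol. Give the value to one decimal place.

Cathode: Au⁺/Au; anode: Cr²⁺/Cr. E°cell = (+1.70) − (-0.89) = +2.59 V, with n = 2.
ΔG° = −nFE° = −RT ln K, so ln K = nFE°/(RT) = (2)(96485)(+2.59) / ((8.314)(278)) = 216.239.
log₁₀ K = 216.239 / ln 10 = 93.9.

93.9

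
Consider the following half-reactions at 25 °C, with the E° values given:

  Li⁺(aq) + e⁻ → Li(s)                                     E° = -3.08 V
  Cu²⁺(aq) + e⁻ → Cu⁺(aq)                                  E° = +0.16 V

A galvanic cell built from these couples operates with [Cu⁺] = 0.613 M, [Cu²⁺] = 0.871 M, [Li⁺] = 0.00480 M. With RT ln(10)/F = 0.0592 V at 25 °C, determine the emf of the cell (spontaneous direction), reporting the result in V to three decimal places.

Cu²⁺/Cu⁺ is the cathode (higher E°), Li⁺/Li the anode: E°cell = +0.16 − (-3.08) = +3.24 V, n = 1.
Overall: Cu²⁺(aq) + Li(s) → Cu⁺(aq) + Li⁺(aq)
Q = [Cu⁺]·[Li⁺] / ([Cu²⁺]); log Q = -2.471.
E = E° − (0.0592/n) log Q = +3.24 − (0.0592/1)(-2.471) = +3.386 V.

+3.386 V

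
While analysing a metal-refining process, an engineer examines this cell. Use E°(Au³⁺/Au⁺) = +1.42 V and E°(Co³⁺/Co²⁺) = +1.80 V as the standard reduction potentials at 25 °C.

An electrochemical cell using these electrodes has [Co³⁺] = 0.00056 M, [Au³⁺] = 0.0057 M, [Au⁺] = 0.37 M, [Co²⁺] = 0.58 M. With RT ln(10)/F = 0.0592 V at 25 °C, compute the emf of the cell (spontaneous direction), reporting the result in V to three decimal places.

Co³⁺/Co²⁺ is the cathode (higher E°), Au³⁺/Au⁺ the anode: E°cell = +1.80 − (+1.42) = +0.38 V, n = 2.
Overall: 2 Co³⁺(aq) + Au⁺(aq) → 2 Co²⁺(aq) + Au³⁺(aq)
Q = [Co²⁺]^2·[Au³⁺] / ([Co³⁺]^2·[Au⁺]); log Q = 4.218.
E = E° − (0.0592/n) log Q = +0.38 − (0.0592/2)(4.218) = +0.255 V.

+0.255 V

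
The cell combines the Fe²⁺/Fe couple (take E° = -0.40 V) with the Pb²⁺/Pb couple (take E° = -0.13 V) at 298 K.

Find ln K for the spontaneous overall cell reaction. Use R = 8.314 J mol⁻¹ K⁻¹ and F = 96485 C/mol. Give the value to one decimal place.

21.0

Cathode: Pb²⁺/Pb; anode: Fe²⁺/Fe. E°cell = (-0.13) − (-0.40) = +0.27 V, with n = 2.
ΔG° = −nFE° = −RT ln K, so ln K = nFE°/(RT) = (2)(96485)(+0.27) / ((8.314)(298)) = 21.029.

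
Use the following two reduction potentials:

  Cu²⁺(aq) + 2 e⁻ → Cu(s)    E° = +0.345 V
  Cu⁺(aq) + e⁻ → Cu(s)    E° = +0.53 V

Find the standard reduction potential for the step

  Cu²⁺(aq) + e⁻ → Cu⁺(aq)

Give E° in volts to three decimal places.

+0.160 V

Sequential free energies add, so n₃E°₃ = n₁E°₁ + n₂E°₂.
With n₃ = 2, and the known step contributing 1×(+0.53) V, the unknown satisfies 1·E° = 2×(+0.345) − 1×(+0.53) = +0.160.
E° = +0.160 / 1 = +0.160 V.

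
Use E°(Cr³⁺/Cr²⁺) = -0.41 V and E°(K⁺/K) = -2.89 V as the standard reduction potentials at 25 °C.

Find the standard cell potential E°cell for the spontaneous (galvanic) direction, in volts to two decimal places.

+2.48 V

The Cr³⁺/Cr²⁺ couple has the higher reduction potential, so it is the cathode; K⁺/K is oxidised at the anode.
E°cell = E°(cathode) − E°(anode) = (-0.41) − (-2.89) = +2.48 V.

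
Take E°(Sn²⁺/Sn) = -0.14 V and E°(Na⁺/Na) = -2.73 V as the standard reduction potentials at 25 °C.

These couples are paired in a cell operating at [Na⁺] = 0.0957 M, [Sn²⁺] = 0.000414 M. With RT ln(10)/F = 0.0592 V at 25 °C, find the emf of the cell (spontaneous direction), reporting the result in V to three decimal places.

+2.550 V

Sn²⁺/Sn is the cathode (higher E°), Na⁺/Na the anode: E°cell = -0.14 − (-2.73) = +2.59 V, n = 2.
Overall: Sn²⁺(aq) + 2 Na(s) → Sn(s) + 2 Na⁺(aq)
Q = [Na⁺]^2 / ([Sn²⁺]); log Q = 1.345.
E = E° − (0.0592/n) log Q = +2.59 − (0.0592/2)(1.345) = +2.550 V.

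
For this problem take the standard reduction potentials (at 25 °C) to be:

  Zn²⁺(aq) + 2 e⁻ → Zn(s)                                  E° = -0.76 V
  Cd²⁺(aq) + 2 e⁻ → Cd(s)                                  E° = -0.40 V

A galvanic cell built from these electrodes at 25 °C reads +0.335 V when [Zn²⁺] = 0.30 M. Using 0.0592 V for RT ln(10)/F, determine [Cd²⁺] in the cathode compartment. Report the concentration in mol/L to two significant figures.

0.043 M

Cd²⁺/Cd is the cathode, Zn²⁺/Zn the anode: E°cell = +0.36 V, n = 2.
Overall reaction: Cd²⁺(aq) + Zn(s) → Cd(s) + Zn²⁺(aq); Q = [Zn²⁺]^1/[Cd²⁺]^1.
From E = E° − (0.0592/n) log Q: log Q = (E° − E)·n/0.0592 = (+0.36 − (+0.335))·2/0.0592 = 0.8446.
So 1·log[Cd²⁺] = 1·log(0.3) − log Q = -0.5229 − (0.8446) = -1.3675; [Cd²⁺] = 10^(-1.3675) ≈ 0.043 M.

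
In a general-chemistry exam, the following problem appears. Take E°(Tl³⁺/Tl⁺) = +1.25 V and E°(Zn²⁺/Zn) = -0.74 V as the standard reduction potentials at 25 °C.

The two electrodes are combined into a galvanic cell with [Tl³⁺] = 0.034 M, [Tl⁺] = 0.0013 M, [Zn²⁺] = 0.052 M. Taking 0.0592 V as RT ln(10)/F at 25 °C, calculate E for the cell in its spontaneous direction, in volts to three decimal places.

+2.070 V

Tl³⁺/Tl⁺ is the cathode (higher E°), Zn²⁺/Zn the anode: E°cell = +1.25 − (-0.74) = +1.99 V, n = 2.
Overall: Tl³⁺(aq) + Zn(s) → Tl⁺(aq) + Zn²⁺(aq)
Q = [Tl⁺]·[Zn²⁺] / ([Tl³⁺]); log Q = -2.702.
E = E° − (0.0592/n) log Q = +1.99 − (0.0592/2)(-2.702) = +2.070 V.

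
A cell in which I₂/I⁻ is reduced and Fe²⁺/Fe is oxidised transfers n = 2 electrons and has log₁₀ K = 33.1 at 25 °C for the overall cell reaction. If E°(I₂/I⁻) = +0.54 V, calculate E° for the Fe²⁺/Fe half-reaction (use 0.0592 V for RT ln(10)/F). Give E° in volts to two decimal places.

-0.44 V

E°cell = (0.0592/n)·log K = (0.0592/2)(33.1) = +0.980 V.
Since I₂/I⁻ is the cathode and Fe²⁺/Fe the anode, E°cell = E°(I₂/I⁻) − E°(Fe²⁺/Fe).
So E°(Fe²⁺/Fe) = E°(I₂/I⁻) − E°cell = (+0.54) − (+0.980) = -0.44 V.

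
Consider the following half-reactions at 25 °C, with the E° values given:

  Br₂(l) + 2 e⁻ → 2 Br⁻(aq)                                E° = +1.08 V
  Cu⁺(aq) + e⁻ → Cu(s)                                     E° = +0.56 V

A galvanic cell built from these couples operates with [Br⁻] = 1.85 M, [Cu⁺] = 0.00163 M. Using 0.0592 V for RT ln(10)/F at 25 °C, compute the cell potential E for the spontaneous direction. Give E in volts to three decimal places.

+0.669 V

Br₂/Br⁻ is the cathode (higher E°), Cu⁺/Cu the anode: E°cell = +1.08 − (+0.56) = +0.52 V, n = 2.
Overall: Br₂(l) + 2 Cu(s) → 2 Br⁻(aq) + 2 Cu⁺(aq)
Q = [Br⁻]^2·[Cu⁺]^2; log Q = -5.041.
E = E° − (0.0592/n) log Q = +0.52 − (0.0592/2)(-5.041) = +0.669 V.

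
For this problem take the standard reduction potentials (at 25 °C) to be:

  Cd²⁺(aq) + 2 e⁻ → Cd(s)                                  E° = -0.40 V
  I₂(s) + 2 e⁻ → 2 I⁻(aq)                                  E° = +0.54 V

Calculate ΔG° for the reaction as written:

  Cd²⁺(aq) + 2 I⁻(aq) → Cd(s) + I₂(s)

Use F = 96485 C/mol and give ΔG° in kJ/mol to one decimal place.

As written, Cd²⁺/Cd is reduced (cathode) and I₂/I⁻ is oxidised (anode), so E°cell = (-0.40) − (+0.54) = -0.94 V.
Balancing electrons gives n = 2.
ΔG° = −nFE° = −(2)(96485)(-0.94) = 181,392 J = +181.4 kJ/mol.

+181.4 kJ/mol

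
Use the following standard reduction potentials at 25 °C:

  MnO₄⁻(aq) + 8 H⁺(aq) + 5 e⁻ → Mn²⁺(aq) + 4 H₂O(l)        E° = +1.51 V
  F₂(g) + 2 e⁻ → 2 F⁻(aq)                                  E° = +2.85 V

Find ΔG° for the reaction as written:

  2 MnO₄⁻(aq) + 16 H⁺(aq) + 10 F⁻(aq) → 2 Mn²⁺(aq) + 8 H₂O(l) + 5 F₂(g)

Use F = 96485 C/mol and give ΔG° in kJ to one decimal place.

As written, MnO₄⁻/Mn²⁺ is reduced (cathode) and F₂/F⁻ is oxidised (anode), so E°cell = (+1.51) − (+2.85) = -1.34 V.
Balancing electrons gives n = 10.
ΔG° = −nFE° = −(10)(96485)(-1.34) = 1,292,899 J = +1292.9 kJ.

+1292.9 kJ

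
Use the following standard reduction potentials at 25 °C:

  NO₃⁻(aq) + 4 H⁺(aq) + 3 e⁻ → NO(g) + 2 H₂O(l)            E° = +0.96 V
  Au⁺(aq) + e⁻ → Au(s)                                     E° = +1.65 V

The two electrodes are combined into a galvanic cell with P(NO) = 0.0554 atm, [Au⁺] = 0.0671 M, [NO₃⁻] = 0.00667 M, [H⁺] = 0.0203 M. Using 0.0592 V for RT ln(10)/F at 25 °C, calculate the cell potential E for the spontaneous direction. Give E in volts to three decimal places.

+0.772 V

Au⁺/Au is the cathode (higher E°), NO₃⁻/NO the anode: E°cell = +1.65 − (+0.96) = +0.69 V, n = 3.
Overall: 3 Au⁺(aq) + NO(g) + 2 H₂O(l) → 3 Au(s) + NO₃⁻(aq) + 4 H⁺(aq)
Q = [NO₃⁻]·[H⁺]^4 / ([Au⁺]^3·P(NO)); log Q = -4.170.
E = E° − (0.0592/n) log Q = +0.69 − (0.0592/3)(-4.170) = +0.772 V.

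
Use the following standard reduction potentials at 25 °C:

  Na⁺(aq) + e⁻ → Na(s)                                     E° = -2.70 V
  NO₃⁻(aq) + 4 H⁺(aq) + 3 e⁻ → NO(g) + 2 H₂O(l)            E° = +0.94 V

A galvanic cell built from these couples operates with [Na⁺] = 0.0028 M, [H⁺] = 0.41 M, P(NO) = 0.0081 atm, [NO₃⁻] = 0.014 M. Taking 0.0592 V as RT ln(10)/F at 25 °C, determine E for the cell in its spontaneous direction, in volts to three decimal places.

NO₃⁻/NO is the cathode (higher E°), Na⁺/Na the anode: E°cell = +0.94 − (-2.70) = +3.64 V, n = 3.
Overall: NO₃⁻(aq) + 4 H⁺(aq) + 3 Na(s) → NO(g) + 2 H₂O(l) + 3 Na⁺(aq)
Q = P(NO)·[Na⁺]^3 / ([NO₃⁻]·[H⁺]^4); log Q = -6.347.
E = E° − (0.0592/n) log Q = +3.64 − (0.0592/3)(-6.347) = +3.765 V.

+3.765 V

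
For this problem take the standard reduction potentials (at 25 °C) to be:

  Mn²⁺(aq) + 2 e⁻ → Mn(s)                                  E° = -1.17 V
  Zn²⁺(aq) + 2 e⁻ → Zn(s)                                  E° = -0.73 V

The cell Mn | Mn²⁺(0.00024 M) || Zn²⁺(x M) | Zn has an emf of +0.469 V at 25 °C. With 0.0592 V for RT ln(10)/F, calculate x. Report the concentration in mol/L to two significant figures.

Zn²⁺/Zn is the cathode, Mn²⁺/Mn the anode: E°cell = +0.44 V, n = 2.
Overall reaction: Zn²⁺(aq) + Mn(s) → Zn(s) + Mn²⁺(aq); Q = [Mn²⁺]^1/[Zn²⁺]^1.
From E = E° − (0.0592/n) log Q: log Q = (E° − E)·n/0.0592 = (+0.44 − (+0.469))·2/0.0592 = -0.9797.
So 1·log[Zn²⁺] = 1·log(0.00024) − log Q = -3.6198 − (-0.9797) = -2.6401; [Zn²⁺] = 10^(-2.6401) ≈ 0.0023 M.

0.0023 M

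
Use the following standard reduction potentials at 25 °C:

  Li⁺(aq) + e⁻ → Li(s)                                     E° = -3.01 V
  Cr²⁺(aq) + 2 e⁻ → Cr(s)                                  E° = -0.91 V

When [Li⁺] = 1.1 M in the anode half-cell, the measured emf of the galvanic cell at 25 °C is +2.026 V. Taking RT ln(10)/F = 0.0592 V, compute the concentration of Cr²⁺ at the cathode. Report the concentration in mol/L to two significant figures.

0.0038 M

Cr²⁺/Cr is the cathode, Li⁺/Li the anode: E°cell = +2.10 V, n = 2.
Overall reaction: Cr²⁺(aq) + 2 Li(s) → Cr(s) + 2 Li⁺(aq); Q = [Li⁺]^2/[Cr²⁺]^1.
From E = E° − (0.0592/n) log Q: log Q = (E° − E)·n/0.0592 = (+2.10 − (+2.026))·2/0.0592 = 2.5000.
So 1·log[Cr²⁺] = 2·log(1.1) − log Q = 0.0828 − (2.5000) = -2.4172; [Cr²⁺] = 10^(-2.4172) ≈ 0.0038 M.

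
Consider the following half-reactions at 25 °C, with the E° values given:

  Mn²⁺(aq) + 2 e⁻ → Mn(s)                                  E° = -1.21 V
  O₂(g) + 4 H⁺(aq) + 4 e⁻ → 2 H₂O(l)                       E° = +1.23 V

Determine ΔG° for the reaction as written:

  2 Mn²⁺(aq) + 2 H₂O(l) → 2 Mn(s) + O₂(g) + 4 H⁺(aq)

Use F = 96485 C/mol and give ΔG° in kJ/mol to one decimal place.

As written, Mn²⁺/Mn is reduced (cathode) and O₂/H₂O is oxidised (anode), so E°cell = (-1.21) − (+1.23) = -2.44 V.
Balancing electrons gives n = 4.
ΔG° = −nFE° = −(4)(96485)(-2.44) = 941,694 J = +941.7 kJ/mol.

+941.7 kJ/mol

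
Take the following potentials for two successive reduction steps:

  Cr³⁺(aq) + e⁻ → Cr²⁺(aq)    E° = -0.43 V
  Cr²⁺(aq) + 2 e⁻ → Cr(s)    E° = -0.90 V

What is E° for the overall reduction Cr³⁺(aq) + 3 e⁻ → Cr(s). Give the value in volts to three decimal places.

Standard free energies of sequential steps add: ΔG°₃ = ΔG°₁ + ΔG°₂, so n₃E°₃ = n₁E°₁ + n₂E°₂.
E°₃ = (1×-0.43 + 2×-0.90) / 3 = (-2.230) / 3 = -0.743 V.
Simply averaging or adding the two E° values would be wrong; the electron-weighted sum is required.

-0.743 V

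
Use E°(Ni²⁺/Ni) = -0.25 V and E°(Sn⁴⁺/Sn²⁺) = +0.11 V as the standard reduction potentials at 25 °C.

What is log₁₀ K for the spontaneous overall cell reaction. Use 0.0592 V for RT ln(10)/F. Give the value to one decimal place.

Cathode: Sn⁴⁺/Sn²⁺; anode: Ni²⁺/Ni. E°cell = +0.36 V, n = 2.
log K = nE°cell / 0.0592 = (2)(+0.36) / 0.0592 = 12.2.

12.2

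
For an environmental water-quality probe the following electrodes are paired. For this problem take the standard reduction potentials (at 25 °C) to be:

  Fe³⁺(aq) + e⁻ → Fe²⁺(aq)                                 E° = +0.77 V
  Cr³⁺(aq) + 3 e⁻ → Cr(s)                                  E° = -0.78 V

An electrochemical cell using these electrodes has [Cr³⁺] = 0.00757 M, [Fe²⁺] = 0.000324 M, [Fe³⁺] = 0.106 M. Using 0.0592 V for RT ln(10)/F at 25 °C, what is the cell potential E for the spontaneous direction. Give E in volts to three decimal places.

Fe³⁺/Fe²⁺ is the cathode (higher E°), Cr³⁺/Cr the anode: E°cell = +0.77 − (-0.78) = +1.55 V, n = 3.
Overall: 3 Fe³⁺(aq) + Cr(s) → 3 Fe²⁺(aq) + Cr³⁺(aq)
Q = [Fe²⁺]^3·[Cr³⁺] / ([Fe³⁺]^3); log Q = -9.665.
E = E° − (0.0592/n) log Q = +1.55 − (0.0592/3)(-9.665) = +1.741 V.

+1.741 V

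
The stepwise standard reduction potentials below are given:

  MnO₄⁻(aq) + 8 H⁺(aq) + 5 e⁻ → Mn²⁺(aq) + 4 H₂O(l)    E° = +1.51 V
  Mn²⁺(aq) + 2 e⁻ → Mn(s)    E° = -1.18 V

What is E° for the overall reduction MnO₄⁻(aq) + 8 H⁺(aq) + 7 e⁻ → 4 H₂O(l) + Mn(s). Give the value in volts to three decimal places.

+0.741 V

Adding the free-energy changes (−nFE°) of the two steps gives −n₃FE°₃ = −n₁FE°₁ − n₂FE°₂.
E°₃ = (5×+1.51 + 2×-1.18) / 7 = (+5.190) / 7 = +0.741 V.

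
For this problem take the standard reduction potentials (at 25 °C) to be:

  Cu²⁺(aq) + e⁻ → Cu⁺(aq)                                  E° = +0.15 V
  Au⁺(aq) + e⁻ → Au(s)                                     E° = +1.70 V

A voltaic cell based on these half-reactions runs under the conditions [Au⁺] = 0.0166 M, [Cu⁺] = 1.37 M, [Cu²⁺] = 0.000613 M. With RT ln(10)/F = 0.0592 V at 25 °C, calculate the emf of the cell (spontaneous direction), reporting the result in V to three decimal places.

+1.643 V

Au⁺/Au is the cathode (higher E°), Cu²⁺/Cu⁺ the anode: E°cell = +1.70 − (+0.15) = +1.55 V, n = 1.
Overall: Au⁺(aq) + Cu⁺(aq) → Au(s) + Cu²⁺(aq)
Q = [Cu²⁺] / ([Au⁺]·[Cu⁺]); log Q = -1.569.
E = E° − (0.0592/n) log Q = +1.55 − (0.0592/1)(-1.569) = +1.643 V.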